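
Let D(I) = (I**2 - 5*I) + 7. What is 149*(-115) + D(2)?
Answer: -17134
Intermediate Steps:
D(I) = 7 + I**2 - 5*I
149*(-115) + D(2) = 149*(-115) + (7 + 2**2 - 5*2) = -17135 + (7 + 4 - 10) = -17135 + 1 = -17134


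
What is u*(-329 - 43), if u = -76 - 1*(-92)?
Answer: -5952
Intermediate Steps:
u = 16 (u = -76 + 92 = 16)
u*(-329 - 43) = 16*(-329 - 43) = 16*(-372) = -5952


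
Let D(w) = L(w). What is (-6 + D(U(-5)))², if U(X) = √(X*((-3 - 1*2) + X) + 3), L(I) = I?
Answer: (6 - √53)² ≈ 1.6387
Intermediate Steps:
U(X) = √(3 + X*(-5 + X)) (U(X) = √(X*((-3 - 2) + X) + 3) = √(X*(-5 + X) + 3) = √(3 + X*(-5 + X)))
D(w) = w
(-6 + D(U(-5)))² = (-6 + √(3 + (-5)² - 5*(-5)))² = (-6 + √(3 + 25 + 25))² = (-6 + √53)²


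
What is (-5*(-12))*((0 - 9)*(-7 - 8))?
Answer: 8100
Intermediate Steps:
(-5*(-12))*((0 - 9)*(-7 - 8)) = 60*(-9*(-15)) = 60*135 = 8100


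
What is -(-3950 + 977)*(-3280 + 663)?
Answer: -7780341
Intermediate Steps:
-(-3950 + 977)*(-3280 + 663) = -(-2973)*(-2617) = -1*7780341 = -7780341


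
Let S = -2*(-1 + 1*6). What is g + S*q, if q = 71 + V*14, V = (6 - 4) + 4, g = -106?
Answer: -1656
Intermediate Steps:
V = 6 (V = 2 + 4 = 6)
S = -10 (S = -2*(-1 + 6) = -2*5 = -10)
q = 155 (q = 71 + 6*14 = 71 + 84 = 155)
g + S*q = -106 - 10*155 = -106 - 1550 = -1656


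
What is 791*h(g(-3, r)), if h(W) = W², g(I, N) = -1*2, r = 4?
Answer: 3164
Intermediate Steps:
g(I, N) = -2
791*h(g(-3, r)) = 791*(-2)² = 791*4 = 3164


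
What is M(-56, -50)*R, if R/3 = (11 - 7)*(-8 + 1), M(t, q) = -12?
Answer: 1008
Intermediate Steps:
R = -84 (R = 3*((11 - 7)*(-8 + 1)) = 3*(4*(-7)) = 3*(-28) = -84)
M(-56, -50)*R = -12*(-84) = 1008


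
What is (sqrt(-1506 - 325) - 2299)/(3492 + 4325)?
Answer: -2299/7817 + I*sqrt(1831)/7817 ≈ -0.2941 + 0.005474*I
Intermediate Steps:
(sqrt(-1506 - 325) - 2299)/(3492 + 4325) = (sqrt(-1831) - 2299)/7817 = (I*sqrt(1831) - 2299)*(1/7817) = (-2299 + I*sqrt(1831))*(1/7817) = -2299/7817 + I*sqrt(1831)/7817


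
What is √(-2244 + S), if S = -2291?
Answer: I*√4535 ≈ 67.342*I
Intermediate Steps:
√(-2244 + S) = √(-2244 - 2291) = √(-4535) = I*√4535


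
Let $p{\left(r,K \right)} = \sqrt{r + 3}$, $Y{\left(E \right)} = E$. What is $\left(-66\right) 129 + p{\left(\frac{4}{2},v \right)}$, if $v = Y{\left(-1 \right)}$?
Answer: $-8514 + \sqrt{5} \approx -8511.8$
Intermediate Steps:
$v = -1$
$p{\left(r,K \right)} = \sqrt{3 + r}$
$\left(-66\right) 129 + p{\left(\frac{4}{2},v \right)} = \left(-66\right) 129 + \sqrt{3 + \frac{4}{2}} = -8514 + \sqrt{3 + 4 \cdot \frac{1}{2}} = -8514 + \sqrt{3 + 2} = -8514 + \sqrt{5}$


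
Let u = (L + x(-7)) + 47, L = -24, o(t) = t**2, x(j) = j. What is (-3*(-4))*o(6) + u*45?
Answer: 1152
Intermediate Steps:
u = 16 (u = (-24 - 7) + 47 = -31 + 47 = 16)
(-3*(-4))*o(6) + u*45 = -3*(-4)*6**2 + 16*45 = 12*36 + 720 = 432 + 720 = 1152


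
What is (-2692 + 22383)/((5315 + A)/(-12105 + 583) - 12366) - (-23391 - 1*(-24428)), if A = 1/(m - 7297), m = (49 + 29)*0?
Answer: -539924156461710/519861509999 ≈ -1038.6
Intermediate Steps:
m = 0 (m = 78*0 = 0)
A = -1/7297 (A = 1/(0 - 7297) = 1/(-7297) = -1/7297 ≈ -0.00013704)
(-2692 + 22383)/((5315 + A)/(-12105 + 583) - 12366) - (-23391 - 1*(-24428)) = (-2692 + 22383)/((5315 - 1/7297)/(-12105 + 583) - 12366) - (-23391 - 1*(-24428)) = 19691/((38783554/7297)/(-11522) - 12366) - (-23391 + 24428) = 19691/((38783554/7297)*(-1/11522) - 12366) - 1*1037 = 19691/(-19391777/42038017 - 12366) - 1037 = 19691/(-519861509999/42038017) - 1037 = 19691*(-42038017/519861509999) - 1037 = -827770592747/519861509999 - 1037 = -539924156461710/519861509999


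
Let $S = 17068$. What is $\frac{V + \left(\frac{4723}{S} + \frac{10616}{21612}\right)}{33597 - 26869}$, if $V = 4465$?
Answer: $\frac{411825990701}{620445422112} \approx 0.66376$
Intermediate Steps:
$\frac{V + \left(\frac{4723}{S} + \frac{10616}{21612}\right)}{33597 - 26869} = \frac{4465 + \left(\frac{4723}{17068} + \frac{10616}{21612}\right)}{33597 - 26869} = \frac{4465 + \left(4723 \cdot \frac{1}{17068} + 10616 \cdot \frac{1}{21612}\right)}{6728} = \left(4465 + \left(\frac{4723}{17068} + \frac{2654}{5403}\right)\right) \frac{1}{6728} = \left(4465 + \frac{70816841}{92218404}\right) \frac{1}{6728} = \frac{411825990701}{92218404} \cdot \frac{1}{6728} = \frac{411825990701}{620445422112}$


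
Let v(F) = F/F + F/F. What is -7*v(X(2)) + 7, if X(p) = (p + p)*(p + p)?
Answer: -7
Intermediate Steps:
X(p) = 4*p**2 (X(p) = (2*p)*(2*p) = 4*p**2)
v(F) = 2 (v(F) = 1 + 1 = 2)
-7*v(X(2)) + 7 = -7*2 + 7 = -14 + 7 = -7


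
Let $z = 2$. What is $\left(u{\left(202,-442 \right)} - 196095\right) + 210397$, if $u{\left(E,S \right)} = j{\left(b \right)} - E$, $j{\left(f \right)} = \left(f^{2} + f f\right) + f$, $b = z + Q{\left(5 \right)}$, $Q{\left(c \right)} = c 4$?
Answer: $15090$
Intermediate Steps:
$Q{\left(c \right)} = 4 c$
$b = 22$ ($b = 2 + 4 \cdot 5 = 2 + 20 = 22$)
$j{\left(f \right)} = f + 2 f^{2}$ ($j{\left(f \right)} = \left(f^{2} + f^{2}\right) + f = 2 f^{2} + f = f + 2 f^{2}$)
$u{\left(E,S \right)} = 990 - E$ ($u{\left(E,S \right)} = 22 \left(1 + 2 \cdot 22\right) - E = 22 \left(1 + 44\right) - E = 22 \cdot 45 - E = 990 - E$)
$\left(u{\left(202,-442 \right)} - 196095\right) + 210397 = \left(\left(990 - 202\right) - 196095\right) + 210397 = \left(788 - 196095\right) + 210397 = -195307 + 210397 = 15090$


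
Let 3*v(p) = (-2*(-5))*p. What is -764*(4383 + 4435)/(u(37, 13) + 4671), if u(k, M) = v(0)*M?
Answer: -6736952/4671 ≈ -1442.3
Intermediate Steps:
v(p) = 10*p/3 (v(p) = ((-2*(-5))*p)/3 = (10*p)/3 = 10*p/3)
u(k, M) = 0 (u(k, M) = ((10/3)*0)*M = 0*M = 0)
-764*(4383 + 4435)/(u(37, 13) + 4671) = -764*(4383 + 4435)/(0 + 4671) = -764/(4671/8818) = -764/(4671*(1/8818)) = -764/4671/8818 = -764*8818/4671 = -6736952/4671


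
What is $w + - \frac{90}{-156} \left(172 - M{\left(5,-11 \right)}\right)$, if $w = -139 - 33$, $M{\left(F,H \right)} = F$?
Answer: $- \frac{1967}{26} \approx -75.654$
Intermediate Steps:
$w = -172$
$w + - \frac{90}{-156} \left(172 - M{\left(5,-11 \right)}\right) = -172 + - \frac{90}{-156} \left(172 - 5\right) = -172 + \left(-90\right) \left(- \frac{1}{156}\right) \left(172 - 5\right) = -172 + \frac{15}{26} \cdot 167 = -172 + \frac{2505}{26} = - \frac{1967}{26}$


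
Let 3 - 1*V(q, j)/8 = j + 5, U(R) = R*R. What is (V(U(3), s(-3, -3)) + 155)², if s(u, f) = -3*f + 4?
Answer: 1225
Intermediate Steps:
U(R) = R²
s(u, f) = 4 - 3*f
V(q, j) = -16 - 8*j (V(q, j) = 24 - 8*(j + 5) = 24 - 8*(5 + j) = 24 + (-40 - 8*j) = -16 - 8*j)
(V(U(3), s(-3, -3)) + 155)² = ((-16 - 8*(4 - 3*(-3))) + 155)² = ((-16 - 8*(4 + 9)) + 155)² = ((-16 - 8*13) + 155)² = ((-16 - 104) + 155)² = (-120 + 155)² = 35² = 1225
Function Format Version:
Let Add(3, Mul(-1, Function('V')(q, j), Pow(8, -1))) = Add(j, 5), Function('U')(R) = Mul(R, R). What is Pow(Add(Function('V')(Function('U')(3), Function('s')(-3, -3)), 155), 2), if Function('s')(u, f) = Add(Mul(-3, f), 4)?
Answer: 1225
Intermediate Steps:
Function('U')(R) = Pow(R, 2)
Function('s')(u, f) = Add(4, Mul(-3, f))
Function('V')(q, j) = Add(-16, Mul(-8, j)) (Function('V')(q, j) = Add(24, Mul(-8, Add(j, 5))) = Add(24, Mul(-8, Add(5, j))) = Add(24, Add(-40, Mul(-8, j))) = Add(-16, Mul(-8, j)))
Pow(Add(Function('V')(Function('U')(3), Function('s')(-3, -3)), 155), 2) = Pow(Add(Add(-16, Mul(-8, Add(4, Mul(-3, -3)))), 155), 2) = Pow(Add(Add(-16, Mul(-8, Add(4, 9))), 155), 2) = Pow(Add(Add(-16, Mul(-8, 13)), 155), 2) = Pow(Add(Add(-16, -104), 155), 2) = Pow(Add(-120, 155), 2) = Pow(35, 2) = 1225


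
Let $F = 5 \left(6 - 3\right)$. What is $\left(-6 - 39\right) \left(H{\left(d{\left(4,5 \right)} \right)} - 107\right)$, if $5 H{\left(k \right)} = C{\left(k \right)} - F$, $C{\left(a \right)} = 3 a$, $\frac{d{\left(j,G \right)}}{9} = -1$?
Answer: $5193$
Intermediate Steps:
$d{\left(j,G \right)} = -9$ ($d{\left(j,G \right)} = 9 \left(-1\right) = -9$)
$F = 15$ ($F = 5 \cdot 3 = 15$)
$H{\left(k \right)} = -3 + \frac{3 k}{5}$ ($H{\left(k \right)} = \frac{3 k - 15}{5} = \frac{-15 + 3 k}{5} = -3 + \frac{3 k}{5}$)
$\left(-6 - 39\right) \left(H{\left(d{\left(4,5 \right)} \right)} - 107\right) = \left(-6 - 39\right) \left(\left(-3 + \frac{3}{5} \left(-9\right)\right) - 107\right) = \left(-6 - 39\right) \left(\left(-3 - \frac{27}{5}\right) - 107\right) = - 45 \left(- \frac{42}{5} - 107\right) = \left(-45\right) \left(- \frac{577}{5}\right) = 5193$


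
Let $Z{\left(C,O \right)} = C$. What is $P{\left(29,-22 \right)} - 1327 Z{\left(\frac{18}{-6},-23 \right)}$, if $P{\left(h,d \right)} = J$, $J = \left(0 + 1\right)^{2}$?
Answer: $3982$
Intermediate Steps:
$J = 1$ ($J = 1^{2} = 1$)
$P{\left(h,d \right)} = 1$
$P{\left(29,-22 \right)} - 1327 Z{\left(\frac{18}{-6},-23 \right)} = 1 - 1327 \frac{18}{-6} = 1 - 1327 \cdot 18 \left(- \frac{1}{6}\right) = 1 - -3981 = 1 + 3981 = 3982$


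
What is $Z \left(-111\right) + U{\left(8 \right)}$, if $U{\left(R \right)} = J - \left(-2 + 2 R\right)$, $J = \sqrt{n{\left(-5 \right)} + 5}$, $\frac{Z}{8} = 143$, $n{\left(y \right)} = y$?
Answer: $-126998$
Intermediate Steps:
$Z = 1144$ ($Z = 8 \cdot 143 = 1144$)
$J = 0$ ($J = \sqrt{-5 + 5} = \sqrt{0} = 0$)
$U{\left(R \right)} = 2 - 2 R$ ($U{\left(R \right)} = 0 - \left(-2 + 2 R\right) = 2 - 2 R$)
$Z \left(-111\right) + U{\left(8 \right)} = 1144 \left(-111\right) + \left(2 - 16\right) = -126984 + \left(2 - 16\right) = -126984 - 14 = -126998$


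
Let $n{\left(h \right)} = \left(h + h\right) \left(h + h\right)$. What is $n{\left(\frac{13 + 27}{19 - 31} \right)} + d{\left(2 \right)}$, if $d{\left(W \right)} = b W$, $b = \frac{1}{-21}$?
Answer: $\frac{2794}{63} \approx 44.349$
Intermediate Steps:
$b = - \frac{1}{21} \approx -0.047619$
$d{\left(W \right)} = - \frac{W}{21}$
$n{\left(h \right)} = 4 h^{2}$ ($n{\left(h \right)} = 2 h 2 h = 4 h^{2}$)
$n{\left(\frac{13 + 27}{19 - 31} \right)} + d{\left(2 \right)} = 4 \left(\frac{13 + 27}{19 - 31}\right)^{2} - \frac{2}{21} = 4 \left(\frac{40}{-12}\right)^{2} - \frac{2}{21} = 4 \left(40 \left(- \frac{1}{12}\right)\right)^{2} - \frac{2}{21} = 4 \left(- \frac{10}{3}\right)^{2} - \frac{2}{21} = 4 \cdot \frac{100}{9} - \frac{2}{21} = \frac{400}{9} - \frac{2}{21} = \frac{2794}{63}$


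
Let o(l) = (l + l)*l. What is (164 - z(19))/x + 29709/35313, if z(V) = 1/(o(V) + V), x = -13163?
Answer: 95161265816/114811779693 ≈ 0.82885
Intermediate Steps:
o(l) = 2*l² (o(l) = (2*l)*l = 2*l²)
z(V) = 1/(V + 2*V²) (z(V) = 1/(2*V² + V) = 1/(V + 2*V²))
(164 - z(19))/x + 29709/35313 = (164 - 1/(19*(1 + 2*19)))/(-13163) + 29709/35313 = (164 - 1/(19*(1 + 38)))*(-1/13163) + 29709*(1/35313) = (164 - 1/(19*39))*(-1/13163) + 9903/11771 = (164 - 1*1/741)*(-1/13163) + 9903/11771 = (164 - 1/741)*(-1/13163) + 9903/11771 = (121523/741)*(-1/13163) + 9903/11771 = -121523/9753783 + 9903/11771 = 95161265816/114811779693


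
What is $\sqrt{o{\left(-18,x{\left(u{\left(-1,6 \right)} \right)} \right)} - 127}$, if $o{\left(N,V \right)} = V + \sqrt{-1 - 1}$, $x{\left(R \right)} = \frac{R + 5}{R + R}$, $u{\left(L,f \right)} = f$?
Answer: $\frac{\sqrt{-4539 + 36 i \sqrt{2}}}{6} \approx 0.062972 + 11.229 i$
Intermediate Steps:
$x{\left(R \right)} = \frac{5 + R}{2 R}$
$o{\left(N,V \right)} = V + i \sqrt{2}$ ($o{\left(N,V \right)} = V + \sqrt{-2} = V + i \sqrt{2}$)
$\sqrt{o{\left(-18,x{\left(u{\left(-1,6 \right)} \right)} \right)} - 127} = \sqrt{\left(\frac{5 + 6}{2 \cdot 6} + i \sqrt{2}\right) - 127} = \sqrt{\left(\frac{1}{2} \cdot \frac{1}{6} \cdot 11 + i \sqrt{2}\right) - 127} = \sqrt{\left(\frac{11}{12} + i \sqrt{2}\right) - 127} = \sqrt{- \frac{1513}{12} + i \sqrt{2}}$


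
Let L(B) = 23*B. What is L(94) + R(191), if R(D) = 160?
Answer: 2322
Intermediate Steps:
L(94) + R(191) = 23*94 + 160 = 2162 + 160 = 2322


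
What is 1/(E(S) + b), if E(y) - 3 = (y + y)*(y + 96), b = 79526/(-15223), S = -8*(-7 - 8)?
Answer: 15223/789126463 ≈ 1.9291e-5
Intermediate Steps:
S = 120 (S = -8*(-15) = 120)
b = -79526/15223 (b = 79526*(-1/15223) = -79526/15223 ≈ -5.2241)
E(y) = 3 + 2*y*(96 + y) (E(y) = 3 + (y + y)*(y + 96) = 3 + (2*y)*(96 + y) = 3 + 2*y*(96 + y))
1/(E(S) + b) = 1/((3 + 2*120² + 192*120) - 79526/15223) = 1/((3 + 2*14400 + 23040) - 79526/15223) = 1/((3 + 28800 + 23040) - 79526/15223) = 1/(51843 - 79526/15223) = 1/(789126463/15223) = 15223/789126463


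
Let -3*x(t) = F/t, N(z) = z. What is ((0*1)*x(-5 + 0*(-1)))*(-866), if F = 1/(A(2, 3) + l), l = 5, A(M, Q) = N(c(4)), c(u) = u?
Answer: 0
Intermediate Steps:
A(M, Q) = 4
F = ⅑ (F = 1/(4 + 5) = 1/9 = ⅑ ≈ 0.11111)
x(t) = -1/(27*t)
((0*1)*x(-5 + 0*(-1)))*(-866) = ((0*1)*(-1/(27*(-5 + 0*(-1)))))*(-866) = (0*(-1/(27*(-5 + 0))))*(-866) = (0*(-1/27/(-5)))*(-866) = (0*(-1/27*(-⅕)))*(-866) = (0*(1/135))*(-866) = 0*(-866) = 0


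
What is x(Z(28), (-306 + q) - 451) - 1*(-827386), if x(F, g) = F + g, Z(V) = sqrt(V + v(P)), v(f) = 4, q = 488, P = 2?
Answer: 827117 + 4*sqrt(2) ≈ 8.2712e+5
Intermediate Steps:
Z(V) = sqrt(4 + V) (Z(V) = sqrt(V + 4) = sqrt(4 + V))
x(Z(28), (-306 + q) - 451) - 1*(-827386) = (sqrt(4 + 28) + ((-306 + 488) - 451)) - 1*(-827386) = (sqrt(32) + (182 - 451)) + 827386 = (4*sqrt(2) - 269) + 827386 = (-269 + 4*sqrt(2)) + 827386 = 827117 + 4*sqrt(2)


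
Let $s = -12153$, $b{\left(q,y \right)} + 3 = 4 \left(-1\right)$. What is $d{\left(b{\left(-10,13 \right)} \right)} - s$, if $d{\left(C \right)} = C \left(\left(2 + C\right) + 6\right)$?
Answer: $12146$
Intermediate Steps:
$b{\left(q,y \right)} = -7$ ($b{\left(q,y \right)} = -3 + 4 \left(-1\right) = -3 - 4 = -7$)
$d{\left(C \right)} = C \left(8 + C\right)$
$d{\left(b{\left(-10,13 \right)} \right)} - s = - 7 \left(8 - 7\right) - -12153 = \left(-7\right) 1 + 12153 = -7 + 12153 = 12146$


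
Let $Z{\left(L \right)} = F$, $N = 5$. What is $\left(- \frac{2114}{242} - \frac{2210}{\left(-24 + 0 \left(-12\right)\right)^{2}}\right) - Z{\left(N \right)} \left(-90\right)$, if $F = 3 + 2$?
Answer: $\frac{15243479}{34848} \approx 437.43$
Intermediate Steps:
$F = 5$
$Z{\left(L \right)} = 5$
$\left(- \frac{2114}{242} - \frac{2210}{\left(-24 + 0 \left(-12\right)\right)^{2}}\right) - Z{\left(N \right)} \left(-90\right) = \left(- \frac{2114}{242} - \frac{2210}{\left(-24 + 0 \left(-12\right)\right)^{2}}\right) - 5 \left(-90\right) = \left(\left(-2114\right) \frac{1}{242} - \frac{2210}{\left(-24 + 0\right)^{2}}\right) - -450 = \left(- \frac{1057}{121} - \frac{2210}{\left(-24\right)^{2}}\right) + 450 = \left(- \frac{1057}{121} - \frac{2210}{576}\right) + 450 = \left(- \frac{1057}{121} - \frac{1105}{288}\right) + 450 = - \frac{438121}{34848} + 450 = \frac{15243479}{34848}$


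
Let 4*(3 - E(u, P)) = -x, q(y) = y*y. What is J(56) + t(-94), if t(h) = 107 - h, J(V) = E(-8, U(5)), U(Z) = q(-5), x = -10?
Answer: 403/2 ≈ 201.50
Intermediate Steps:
q(y) = y**2
U(Z) = 25 (U(Z) = (-5)**2 = 25)
E(u, P) = 1/2 (E(u, P) = 3 - (-1)*(-10)/4 = 3 - 1/4*10 = 3 - 5/2 = 1/2)
J(V) = 1/2
J(56) + t(-94) = 1/2 + (107 - 1*(-94)) = 1/2 + (107 + 94) = 1/2 + 201 = 403/2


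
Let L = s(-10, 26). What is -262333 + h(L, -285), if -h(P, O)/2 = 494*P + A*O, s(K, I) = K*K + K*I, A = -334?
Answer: -294633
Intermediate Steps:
s(K, I) = K² + I*K
L = -160 (L = -10*(26 - 10) = -10*16 = -160)
h(P, O) = -988*P + 668*O (h(P, O) = -2*(494*P - 334*O) = -2*(-334*O + 494*P) = -988*P + 668*O)
-262333 + h(L, -285) = -262333 + (-988*(-160) + 668*(-285)) = -262333 + (158080 - 190380) = -262333 - 32300 = -294633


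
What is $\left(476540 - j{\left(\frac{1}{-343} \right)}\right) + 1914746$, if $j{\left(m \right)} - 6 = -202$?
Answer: $2391482$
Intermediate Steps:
$j{\left(m \right)} = -196$ ($j{\left(m \right)} = 6 - 202 = -196$)
$\left(476540 - j{\left(\frac{1}{-343} \right)}\right) + 1914746 = \left(476540 - -196\right) + 1914746 = \left(476540 + 196\right) + 1914746 = 476736 + 1914746 = 2391482$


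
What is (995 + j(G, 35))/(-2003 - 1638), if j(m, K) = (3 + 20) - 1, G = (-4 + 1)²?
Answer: -1017/3641 ≈ -0.27932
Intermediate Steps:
G = 9 (G = (-3)² = 9)
j(m, K) = 22 (j(m, K) = 23 - 1 = 22)
(995 + j(G, 35))/(-2003 - 1638) = (995 + 22)/(-2003 - 1638) = 1017/(-3641) = 1017*(-1/3641) = -1017/3641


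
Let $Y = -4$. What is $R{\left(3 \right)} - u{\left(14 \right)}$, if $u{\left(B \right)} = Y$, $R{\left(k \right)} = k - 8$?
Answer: $-1$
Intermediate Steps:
$R{\left(k \right)} = -8 + k$ ($R{\left(k \right)} = k - 8 = -8 + k$)
$u{\left(B \right)} = -4$
$R{\left(3 \right)} - u{\left(14 \right)} = \left(-8 + 3\right) - -4 = -5 + 4 = -1$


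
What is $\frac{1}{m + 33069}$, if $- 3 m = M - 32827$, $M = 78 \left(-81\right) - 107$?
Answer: $\frac{1}{46153} \approx 2.1667 \cdot 10^{-5}$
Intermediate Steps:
$M = -6425$ ($M = -6318 - 107 = -6425$)
$m = 13084$ ($m = - \frac{-6425 - 32827}{3} = \left(- \frac{1}{3}\right) \left(-39252\right) = 13084$)
$\frac{1}{m + 33069} = \frac{1}{13084 + 33069} = \frac{1}{46153}$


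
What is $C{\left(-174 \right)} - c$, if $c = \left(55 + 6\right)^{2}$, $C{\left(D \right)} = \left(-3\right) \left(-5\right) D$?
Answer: $-6331$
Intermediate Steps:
$C{\left(D \right)} = 15 D$
$c = 3721$ ($c = 61^{2} = 3721$)
$C{\left(-174 \right)} - c = 15 \left(-174\right) - 3721 = -2610 - 3721 = -6331$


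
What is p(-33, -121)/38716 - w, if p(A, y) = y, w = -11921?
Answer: 461533315/38716 ≈ 11921.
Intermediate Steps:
p(-33, -121)/38716 - w = -121/38716 - 1*(-11921) = -121*1/38716 + 11921 = -121/38716 + 11921 = 461533315/38716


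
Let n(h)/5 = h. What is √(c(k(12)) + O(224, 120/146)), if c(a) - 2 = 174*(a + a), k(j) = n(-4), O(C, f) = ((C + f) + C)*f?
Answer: I*√35113342/73 ≈ 81.173*I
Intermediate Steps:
n(h) = 5*h
O(C, f) = f*(f + 2*C) (O(C, f) = (f + 2*C)*f = f*(f + 2*C))
k(j) = -20 (k(j) = 5*(-4) = -20)
c(a) = 2 + 348*a (c(a) = 2 + 174*(a + a) = 2 + 174*(2*a) = 2 + 348*a)
√(c(k(12)) + O(224, 120/146)) = √((2 + 348*(-20)) + (120/146)*(120/146 + 2*224)) = √((2 - 6960) + (120*(1/146))*(120*(1/146) + 448)) = √(-6958 + 60*(60/73 + 448)/73) = √(-6958 + (60/73)*(32764/73)) = √(-6958 + 1965840/5329) = √(-35113342/5329) = I*√35113342/73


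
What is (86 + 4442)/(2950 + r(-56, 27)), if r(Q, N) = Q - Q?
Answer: 2264/1475 ≈ 1.5349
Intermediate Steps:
r(Q, N) = 0
(86 + 4442)/(2950 + r(-56, 27)) = (86 + 4442)/(2950 + 0) = 4528/2950 = 4528*(1/2950) = 2264/1475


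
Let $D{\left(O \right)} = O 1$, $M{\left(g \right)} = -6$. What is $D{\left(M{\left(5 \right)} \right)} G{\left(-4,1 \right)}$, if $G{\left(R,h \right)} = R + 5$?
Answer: $-6$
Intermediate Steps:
$G{\left(R,h \right)} = 5 + R$
$D{\left(O \right)} = O$
$D{\left(M{\left(5 \right)} \right)} G{\left(-4,1 \right)} = - 6 \left(5 - 4\right) = \left(-6\right) 1 = -6$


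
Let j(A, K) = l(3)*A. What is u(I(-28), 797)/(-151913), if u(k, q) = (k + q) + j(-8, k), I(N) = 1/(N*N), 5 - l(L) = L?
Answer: -612305/119099792 ≈ -0.0051411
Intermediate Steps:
l(L) = 5 - L
I(N) = N⁻² (I(N) = 1/(N²) = N⁻²)
j(A, K) = 2*A (j(A, K) = (5 - 1*3)*A = (5 - 3)*A = 2*A)
u(k, q) = -16 + k + q (u(k, q) = (k + q) + 2*(-8) = (k + q) - 16 = -16 + k + q)
u(I(-28), 797)/(-151913) = (-16 + (-28)⁻² + 797)/(-151913) = (-16 + 1/784 + 797)*(-1/151913) = (612305/784)*(-1/151913) = -612305/119099792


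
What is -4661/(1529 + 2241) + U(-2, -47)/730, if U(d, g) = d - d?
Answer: -4661/3770 ≈ -1.2363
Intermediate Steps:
U(d, g) = 0
-4661/(1529 + 2241) + U(-2, -47)/730 = -4661/(1529 + 2241) + 0/730 = -4661/3770 + 0*(1/730) = -4661*1/3770 + 0 = -4661/3770 + 0 = -4661/3770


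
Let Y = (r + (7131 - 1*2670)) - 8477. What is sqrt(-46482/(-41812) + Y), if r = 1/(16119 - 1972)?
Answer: I*sqrt(351191551476340050378)/295757182 ≈ 63.363*I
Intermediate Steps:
r = 1/14147 ≈ 7.0686e-5
Y = -56814351/14147 (Y = (1/14147 + (7131 - 1*2670)) - 8477 = (1/14147 + (7131 - 2670)) - 8477 = (1/14147 + 4461) - 8477 = 63109768/14147 - 8477 = -56814351/14147 ≈ -4016.0)
sqrt(-46482/(-41812) + Y) = sqrt(-46482/(-41812) - 56814351/14147) = sqrt(-46482*(-1/41812) - 56814351/14147) = sqrt(23241/20906 - 56814351/14147) = sqrt(-1187432031579/295757182) = I*sqrt(351191551476340050378)/295757182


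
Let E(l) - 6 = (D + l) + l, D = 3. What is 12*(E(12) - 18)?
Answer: 180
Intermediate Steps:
E(l) = 9 + 2*l (E(l) = 6 + ((3 + l) + l) = 6 + (3 + 2*l) = 9 + 2*l)
12*(E(12) - 18) = 12*((9 + 2*12) - 18) = 12*((9 + 24) - 18) = 12*(33 - 18) = 12*15 = 180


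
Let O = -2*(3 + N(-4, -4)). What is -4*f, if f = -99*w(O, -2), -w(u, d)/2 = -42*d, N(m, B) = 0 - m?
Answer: -66528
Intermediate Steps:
N(m, B) = -m
O = -14 (O = -2*(3 - 1*(-4)) = -2*(3 + 4) = -2*7 = -14)
w(u, d) = 84*d (w(u, d) = -(-84)*d = 84*d)
f = 16632 (f = -8316*(-2) = -99*(-168) = 16632)
-4*f = -4*16632 = -66528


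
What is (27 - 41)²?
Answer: 196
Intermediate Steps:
(27 - 41)² = (-14)² = 196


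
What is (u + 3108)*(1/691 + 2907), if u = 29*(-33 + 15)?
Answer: 5194596468/691 ≈ 7.5175e+6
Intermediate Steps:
u = -522 (u = 29*(-18) = -522)
(u + 3108)*(1/691 + 2907) = (-522 + 3108)*(1/691 + 2907) = 2586*(1/691 + 2907) = 2586*(2008738/691) = 5194596468/691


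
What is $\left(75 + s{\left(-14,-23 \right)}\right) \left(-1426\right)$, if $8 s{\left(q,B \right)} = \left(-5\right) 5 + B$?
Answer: $-98394$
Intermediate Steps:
$s{\left(q,B \right)} = - \frac{25}{8} + \frac{B}{8}$ ($s{\left(q,B \right)} = \frac{\left(-5\right) 5 + B}{8} = \frac{-25 + B}{8} = - \frac{25}{8} + \frac{B}{8}$)
$\left(75 + s{\left(-14,-23 \right)}\right) \left(-1426\right) = \left(75 + \left(- \frac{25}{8} + \frac{1}{8} \left(-23\right)\right)\right) \left(-1426\right) = \left(75 - 6\right) \left(-1426\right) = 69 \left(-1426\right) = -98394$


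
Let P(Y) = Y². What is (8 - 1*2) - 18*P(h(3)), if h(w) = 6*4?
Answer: -10362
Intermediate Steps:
h(w) = 24
(8 - 1*2) - 18*P(h(3)) = (8 - 1*2) - 18*24² = (8 - 2) - 18*576 = 6 - 10368 = -10362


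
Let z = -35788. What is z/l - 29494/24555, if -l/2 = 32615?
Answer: -104511928/160172265 ≈ -0.65250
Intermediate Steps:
l = -65230 (l = -2*32615 = -65230)
z/l - 29494/24555 = -35788/(-65230) - 29494/24555 = -35788*(-1/65230) - 29494*1/24555 = 17894/32615 - 29494/24555 = -104511928/160172265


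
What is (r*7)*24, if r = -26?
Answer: -4368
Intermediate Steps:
(r*7)*24 = -26*7*24 = -182*24 = -4368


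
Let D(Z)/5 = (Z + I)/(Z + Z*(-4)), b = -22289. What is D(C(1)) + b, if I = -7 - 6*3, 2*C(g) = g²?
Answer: -66622/3 ≈ -22207.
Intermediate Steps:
C(g) = g²/2
I = -25 (I = -7 - 18 = -25)
D(Z) = -5*(-25 + Z)/(3*Z) (D(Z) = 5*((Z - 25)/(Z + Z*(-4))) = 5*((-25 + Z)/(Z - 4*Z)) = 5*((-25 + Z)/((-3*Z))) = 5*((-25 + Z)*(-1/(3*Z))) = 5*(-(-25 + Z)/(3*Z)) = -5*(-25 + Z)/(3*Z))
D(C(1)) + b = 5*(25 - 1²/2)/(3*(((½)*1²))) - 22289 = 5*(25 - 1/2)/(3*(((½)*1))) - 22289 = 5*(25 - 1*½)/(3*(½)) - 22289 = (5/3)*2*(25 - ½) - 22289 = (5/3)*2*(49/2) - 22289 = 245/3 - 22289 = -66622/3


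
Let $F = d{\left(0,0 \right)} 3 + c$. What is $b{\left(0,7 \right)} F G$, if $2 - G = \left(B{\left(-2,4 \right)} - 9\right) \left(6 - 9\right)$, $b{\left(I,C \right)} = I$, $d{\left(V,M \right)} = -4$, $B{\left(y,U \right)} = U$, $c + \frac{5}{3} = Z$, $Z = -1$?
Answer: $0$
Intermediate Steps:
$c = - \frac{8}{3}$ ($c = - \frac{5}{3} - 1 = - \frac{8}{3} \approx -2.6667$)
$G = -13$ ($G = 2 - \left(4 - 9\right) \left(6 - 9\right) = 2 - \left(-5\right) \left(-3\right) = 2 - 15 = -13$)
$F = - \frac{44}{3}$ ($F = \left(-4\right) 3 - \frac{8}{3} = -12 - \frac{8}{3} = - \frac{44}{3} \approx -14.667$)
$b{\left(0,7 \right)} F G = 0 \left(- \frac{44}{3}\right) \left(-13\right) = 0 \left(-13\right) = 0$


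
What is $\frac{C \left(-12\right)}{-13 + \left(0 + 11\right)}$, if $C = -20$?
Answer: $-120$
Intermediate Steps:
$\frac{C \left(-12\right)}{-13 + \left(0 + 11\right)} = \frac{\left(-20\right) \left(-12\right)}{-13 + \left(0 + 11\right)} = \frac{240}{-13 + 11} = \frac{240}{-2} = 240 \left(- \frac{1}{2}\right) = -120$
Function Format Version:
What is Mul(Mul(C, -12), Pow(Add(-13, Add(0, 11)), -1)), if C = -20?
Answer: -120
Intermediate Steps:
Mul(Mul(C, -12), Pow(Add(-13, Add(0, 11)), -1)) = Mul(Mul(-20, -12), Pow(Add(-13, Add(0, 11)), -1)) = Mul(240, Pow(Add(-13, 11), -1)) = Mul(240, Pow(-2, -1)) = Mul(240, Rational(-1, 2)) = -120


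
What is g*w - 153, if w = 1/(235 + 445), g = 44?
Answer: -25999/170 ≈ -152.94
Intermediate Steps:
w = 1/680 ≈ 0.0014706
g*w - 153 = 44*(1/680) - 153 = 11/170 - 153 = -25999/170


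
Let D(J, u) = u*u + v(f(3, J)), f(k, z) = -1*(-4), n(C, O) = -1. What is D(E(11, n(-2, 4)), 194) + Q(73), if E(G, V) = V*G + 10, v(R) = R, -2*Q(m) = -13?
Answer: 75293/2 ≈ 37647.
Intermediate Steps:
f(k, z) = 4
Q(m) = 13/2 (Q(m) = -½*(-13) = 13/2)
E(G, V) = 10 + G*V (E(G, V) = G*V + 10 = 10 + G*V)
D(J, u) = 4 + u² (D(J, u) = u*u + 4 = u² + 4 = 4 + u²)
D(E(11, n(-2, 4)), 194) + Q(73) = (4 + 194²) + 13/2 = (4 + 37636) + 13/2 = 37640 + 13/2 = 75293/2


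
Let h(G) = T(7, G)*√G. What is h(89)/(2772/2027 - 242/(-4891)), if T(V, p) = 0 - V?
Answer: -69398399*√89/14048386 ≈ -46.603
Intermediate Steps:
T(V, p) = -V
h(G) = -7*√G (h(G) = (-1*7)*√G = -7*√G)
h(89)/(2772/2027 - 242/(-4891)) = (-7*√89)/(2772/2027 - 242/(-4891)) = (-7*√89)/(2772*(1/2027) - 242*(-1/4891)) = (-7*√89)/(2772/2027 + 242/4891) = (-7*√89)/(14048386/9914057) = -7*√89*(9914057/14048386) = -69398399*√89/14048386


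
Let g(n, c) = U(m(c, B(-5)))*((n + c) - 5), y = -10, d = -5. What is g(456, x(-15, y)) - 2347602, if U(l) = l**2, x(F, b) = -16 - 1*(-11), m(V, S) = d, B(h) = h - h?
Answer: -2336452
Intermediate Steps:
B(h) = 0
m(V, S) = -5
x(F, b) = -5 (x(F, b) = -16 + 11 = -5)
g(n, c) = -125 + 25*c + 25*n (g(n, c) = (-5)**2*((n + c) - 5) = 25*((c + n) - 5) = 25*(-5 + c + n) = -125 + 25*c + 25*n)
g(456, x(-15, y)) - 2347602 = (-125 + 25*(-5) + 25*456) - 2347602 = (-125 - 125 + 11400) - 2347602 = 11150 - 2347602 = -2336452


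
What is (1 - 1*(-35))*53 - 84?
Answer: 1824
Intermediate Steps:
(1 - 1*(-35))*53 - 84 = (1 + 35)*53 - 84 = 36*53 - 84 = 1908 - 84 = 1824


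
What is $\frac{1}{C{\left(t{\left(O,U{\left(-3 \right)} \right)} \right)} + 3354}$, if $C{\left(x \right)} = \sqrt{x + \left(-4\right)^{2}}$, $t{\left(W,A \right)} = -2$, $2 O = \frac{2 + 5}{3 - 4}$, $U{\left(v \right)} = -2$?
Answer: $\frac{1677}{5624651} - \frac{\sqrt{14}}{11249302} \approx 0.00029782$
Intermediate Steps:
$O = - \frac{7}{2}$ ($O = \frac{\left(2 + 5\right) \frac{1}{3 - 4}}{2} = \frac{7 \frac{1}{-1}}{2} = \frac{7 \left(-1\right)}{2} = \frac{1}{2} \left(-7\right) = - \frac{7}{2} \approx -3.5$)
$C{\left(x \right)} = \sqrt{16 + x}$ ($C{\left(x \right)} = \sqrt{x + 16} = \sqrt{16 + x}$)
$\frac{1}{C{\left(t{\left(O,U{\left(-3 \right)} \right)} \right)} + 3354} = \frac{1}{\sqrt{16 - 2} + 3354} = \frac{1}{\sqrt{14} + 3354} = \frac{1}{3354 + \sqrt{14}}$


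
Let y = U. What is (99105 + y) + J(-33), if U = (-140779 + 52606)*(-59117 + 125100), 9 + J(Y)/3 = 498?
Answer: -5817818487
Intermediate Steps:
J(Y) = 1467 (J(Y) = -27 + 3*498 = -27 + 1494 = 1467)
U = -5817919059 (U = -88173*65983 = -5817919059)
y = -5817919059
(99105 + y) + J(-33) = (99105 - 5817919059) + 1467 = -5817819954 + 1467 = -5817818487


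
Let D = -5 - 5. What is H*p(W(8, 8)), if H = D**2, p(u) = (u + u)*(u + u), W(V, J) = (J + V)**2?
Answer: 26214400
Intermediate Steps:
p(u) = 4*u**2 (p(u) = (2*u)*(2*u) = 4*u**2)
D = -10
H = 100 (H = (-10)**2 = 100)
H*p(W(8, 8)) = 100*(4*((8 + 8)**2)**2) = 100*(4*(16**2)**2) = 100*(4*256**2) = 100*(4*65536) = 100*262144 = 26214400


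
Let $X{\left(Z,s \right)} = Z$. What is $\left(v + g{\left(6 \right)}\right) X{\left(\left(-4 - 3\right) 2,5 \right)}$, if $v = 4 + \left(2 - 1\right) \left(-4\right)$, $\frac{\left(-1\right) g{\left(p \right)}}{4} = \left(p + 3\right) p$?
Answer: $3024$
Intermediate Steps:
$g{\left(p \right)} = - 4 p \left(3 + p\right)$ ($g{\left(p \right)} = - 4 \left(p + 3\right) p = - 4 \left(3 + p\right) p = - 4 p \left(3 + p\right)$)
$v = 0$ ($v = 4 + \left(2 - 1\right) \left(-4\right) = 4 + 1 \left(-4\right) = 4 - 4 = 0$)
$\left(v + g{\left(6 \right)}\right) X{\left(\left(-4 - 3\right) 2,5 \right)} = \left(0 - 24 \left(3 + 6\right)\right) \left(-4 - 3\right) 2 = \left(0 - 24 \cdot 9\right) \left(\left(-7\right) 2\right) = \left(0 - 216\right) \left(-14\right) = \left(-216\right) \left(-14\right) = 3024$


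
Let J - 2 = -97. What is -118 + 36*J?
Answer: -3538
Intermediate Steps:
J = -95 (J = 2 - 97 = -95)
-118 + 36*J = -118 + 36*(-95) = -118 - 3420 = -3538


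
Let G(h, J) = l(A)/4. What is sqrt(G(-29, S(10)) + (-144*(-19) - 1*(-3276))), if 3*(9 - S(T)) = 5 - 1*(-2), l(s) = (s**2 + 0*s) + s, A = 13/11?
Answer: sqrt(727530)/11 ≈ 77.541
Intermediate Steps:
A = 13/11 (A = 13*(1/11) = 13/11 ≈ 1.1818)
l(s) = s + s**2 (l(s) = (s**2 + 0) + s = s**2 + s = s + s**2)
S(T) = 20/3 (S(T) = 9 - (5 - 1*(-2))/3 = 9 - (5 + 2)/3 = 9 - 1/3*7 = 9 - 7/3 = 20/3)
G(h, J) = 78/121 (G(h, J) = (13*(1 + 13/11)/11)/4 = ((13/11)*(24/11))*(1/4) = (312/121)*(1/4) = 78/121)
sqrt(G(-29, S(10)) + (-144*(-19) - 1*(-3276))) = sqrt(78/121 + (-144*(-19) - 1*(-3276))) = sqrt(78/121 + (2736 + 3276)) = sqrt(78/121 + 6012) = sqrt(727530/121) = sqrt(727530)/11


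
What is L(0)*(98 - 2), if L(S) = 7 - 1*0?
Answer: 672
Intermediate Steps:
L(S) = 7 (L(S) = 7 + 0 = 7)
L(0)*(98 - 2) = 7*(98 - 2) = 7*96 = 672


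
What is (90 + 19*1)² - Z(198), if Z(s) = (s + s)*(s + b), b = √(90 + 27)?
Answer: -66527 - 1188*√13 ≈ -70810.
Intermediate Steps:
b = 3*√13 (b = √117 = 3*√13 ≈ 10.817)
Z(s) = 2*s*(s + 3*√13) (Z(s) = (s + s)*(s + 3*√13) = (2*s)*(s + 3*√13) = 2*s*(s + 3*√13))
(90 + 19*1)² - Z(198) = (90 + 19*1)² - 2*198*(198 + 3*√13) = (90 + 19)² - (78408 + 1188*√13) = 109² + (-78408 - 1188*√13) = 11881 + (-78408 - 1188*√13) = -66527 - 1188*√13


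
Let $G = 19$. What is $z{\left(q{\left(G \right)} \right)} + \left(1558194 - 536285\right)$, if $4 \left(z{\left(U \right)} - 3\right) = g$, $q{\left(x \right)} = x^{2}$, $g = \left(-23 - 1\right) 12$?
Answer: $1021840$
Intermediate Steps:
$g = -288$ ($g = \left(-24\right) 12 = -288$)
$z{\left(U \right)} = -69$ ($z{\left(U \right)} = 3 + \frac{1}{4} \left(-288\right) = 3 - 72 = -69$)
$z{\left(q{\left(G \right)} \right)} + \left(1558194 - 536285\right) = -69 + \left(1558194 - 536285\right) = -69 + 1021909 = 1021840$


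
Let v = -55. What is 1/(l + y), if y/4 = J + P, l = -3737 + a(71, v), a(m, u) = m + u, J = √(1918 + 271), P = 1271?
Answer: 1363/1822745 - 4*√2189/1822745 ≈ 0.00064510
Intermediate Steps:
J = √2189 ≈ 46.787
l = -3721 (l = -3737 + (71 - 55) = -3737 + 16 = -3721)
y = 5084 + 4*√2189 (y = 4*(√2189 + 1271) = 4*(1271 + √2189) = 5084 + 4*√2189 ≈ 5271.1)
1/(l + y) = 1/(-3721 + (5084 + 4*√2189)) = 1/(1363 + 4*√2189)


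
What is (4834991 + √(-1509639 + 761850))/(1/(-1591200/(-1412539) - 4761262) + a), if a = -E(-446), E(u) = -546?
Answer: 1413807427601824906/159656730524143 + 47078266711126*I*√15261/3672104802055289 ≈ 8855.3 + 1.5838*I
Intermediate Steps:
a = 546 (a = -1*(-546) = 546)
(4834991 + √(-1509639 + 761850))/(1/(-1591200/(-1412539) - 4761262) + a) = (4834991 + √(-1509639 + 761850))/(1/(-1591200/(-1412539) - 4761262) + 546) = (4834991 + √(-747789))/(1/(-1591200*(-1/1412539) - 4761262) + 546) = (4834991 + 7*I*√15261)/(1/(1591200/1412539 - 4761262) + 546) = (4834991 + 7*I*√15261)/(1/(-6725466673018/1412539) + 546) = (4834991 + 7*I*√15261)/(-1412539/6725466673018 + 546) = (4834991 + 7*I*√15261)/(3672104802055289/6725466673018) = (4834991 + 7*I*√15261)*(6725466673018/3672104802055289) = 1413807427601824906/159656730524143 + 47078266711126*I*√15261/3672104802055289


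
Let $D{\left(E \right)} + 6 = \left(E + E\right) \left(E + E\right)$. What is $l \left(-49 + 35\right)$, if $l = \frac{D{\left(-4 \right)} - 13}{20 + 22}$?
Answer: $-15$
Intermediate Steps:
$D{\left(E \right)} = -6 + 4 E^{2}$ ($D{\left(E \right)} = -6 + \left(E + E\right) \left(E + E\right) = -6 + 2 E 2 E = -6 + 4 E^{2}$)
$l = \frac{15}{14}$ ($l = \frac{\left(-6 + 4 \left(-4\right)^{2}\right) - 13}{20 + 22} = \frac{\left(-6 + 4 \cdot 16\right) - 13}{42} = \left(\left(-6 + 64\right) - 13\right) \frac{1}{42} = \left(58 - 13\right) \frac{1}{42} = 45 \cdot \frac{1}{42} = \frac{15}{14} \approx 1.0714$)
$l \left(-49 + 35\right) = \frac{15 \left(-49 + 35\right)}{14} = \frac{15}{14} \left(-14\right) = -15$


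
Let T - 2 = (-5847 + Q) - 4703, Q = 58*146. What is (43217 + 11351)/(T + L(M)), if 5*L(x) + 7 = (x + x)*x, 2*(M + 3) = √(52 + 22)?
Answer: -70610992/2679031 + 40926*√74/2679031 ≈ -26.225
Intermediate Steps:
Q = 8468
M = -3 + √74/2 (M = -3 + √(52 + 22)/2 = -3 + √74/2 ≈ 1.3012)
L(x) = -7/5 + 2*x²/5 (L(x) = -7/5 + ((x + x)*x)/5 = -7/5 + ((2*x)*x)/5 = -7/5 + (2*x²)/5 = -7/5 + 2*x²/5)
T = -2080 (T = 2 + ((-5847 + 8468) - 4703) = 2 + (2621 - 4703) = 2 - 2082 = -2080)
(43217 + 11351)/(T + L(M)) = (43217 + 11351)/(-2080 + (-7/5 + 2*(-3 + √74/2)²/5)) = 54568/(-10407/5 + 2*(-3 + √74/2)²/5)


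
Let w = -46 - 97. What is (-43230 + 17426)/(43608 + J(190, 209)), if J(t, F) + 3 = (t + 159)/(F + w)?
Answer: -1703064/2878279 ≈ -0.59169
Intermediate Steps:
w = -143
J(t, F) = -3 + (159 + t)/(-143 + F) (J(t, F) = -3 + (t + 159)/(F - 143) = -3 + (159 + t)/(-143 + F))
(-43230 + 17426)/(43608 + J(190, 209)) = (-43230 + 17426)/(43608 + (588 + 190 - 3*209)/(-143 + 209)) = -25804/(43608 + (588 + 190 - 627)/66) = -25804/(43608 + (1/66)*151) = -25804/(43608 + 151/66) = -25804/2878279/66 = -25804*66/2878279 = -1703064/2878279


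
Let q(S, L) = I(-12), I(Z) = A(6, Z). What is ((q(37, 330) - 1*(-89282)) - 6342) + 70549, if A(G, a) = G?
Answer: 153495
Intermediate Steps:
I(Z) = 6
q(S, L) = 6
((q(37, 330) - 1*(-89282)) - 6342) + 70549 = ((6 - 1*(-89282)) - 6342) + 70549 = ((6 + 89282) - 6342) + 70549 = (89288 - 6342) + 70549 = 82946 + 70549 = 153495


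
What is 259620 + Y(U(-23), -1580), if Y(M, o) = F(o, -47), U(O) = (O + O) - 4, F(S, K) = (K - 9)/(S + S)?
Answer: 102549907/395 ≈ 2.5962e+5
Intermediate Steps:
F(S, K) = (-9 + K)/(2*S) (F(S, K) = (-9 + K)/((2*S)) = (-9 + K)*(1/(2*S)) = (-9 + K)/(2*S))
U(O) = -4 + 2*O (U(O) = 2*O - 4 = -4 + 2*O)
Y(M, o) = -28/o (Y(M, o) = (-9 - 47)/(2*o) = (1/2)*(-56)/o = -28/o)
259620 + Y(U(-23), -1580) = 259620 - 28/(-1580) = 259620 - 28*(-1/1580) = 259620 + 7/395 = 102549907/395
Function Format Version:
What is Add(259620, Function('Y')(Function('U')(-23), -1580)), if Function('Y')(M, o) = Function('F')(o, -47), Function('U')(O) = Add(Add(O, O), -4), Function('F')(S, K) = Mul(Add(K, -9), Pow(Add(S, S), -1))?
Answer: Rational(102549907, 395) ≈ 2.5962e+5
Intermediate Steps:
Function('F')(S, K) = Mul(Rational(1, 2), Pow(S, -1), Add(-9, K)) (Function('F')(S, K) = Mul(Add(-9, K), Pow(Mul(2, S), -1)) = Mul(Add(-9, K), Mul(Rational(1, 2), Pow(S, -1))) = Mul(Rational(1, 2), Pow(S, -1), Add(-9, K)))
Function('U')(O) = Add(-4, Mul(2, O)) (Function('U')(O) = Add(Mul(2, O), -4) = Add(-4, Mul(2, O)))
Function('Y')(M, o) = Mul(-28, Pow(o, -1)) (Function('Y')(M, o) = Mul(Rational(1, 2), Pow(o, -1), Add(-9, -47)) = Mul(Rational(1, 2), Pow(o, -1), -56) = Mul(-28, Pow(o, -1)))
Add(259620, Function('Y')(Function('U')(-23), -1580)) = Add(259620, Mul(-28, Pow(-1580, -1))) = Add(259620, Mul(-28, Rational(-1, 1580))) = Add(259620, Rational(7, 395)) = Rational(102549907, 395)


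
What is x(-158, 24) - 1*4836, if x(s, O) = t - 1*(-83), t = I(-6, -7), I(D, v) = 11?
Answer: -4742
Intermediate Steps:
t = 11
x(s, O) = 94 (x(s, O) = 11 - 1*(-83) = 11 + 83 = 94)
x(-158, 24) - 1*4836 = 94 - 1*4836 = 94 - 4836 = -4742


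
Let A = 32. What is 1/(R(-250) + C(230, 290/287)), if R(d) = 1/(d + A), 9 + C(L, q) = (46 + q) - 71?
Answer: -62566/2064311 ≈ -0.030308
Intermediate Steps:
C(L, q) = -34 + q (C(L, q) = -9 + ((46 + q) - 71) = -9 + (-25 + q) = -34 + q)
R(d) = 1/(32 + d) (R(d) = 1/(d + 32) = 1/(32 + d))
1/(R(-250) + C(230, 290/287)) = 1/(1/(32 - 250) + (-34 + 290/287)) = 1/(1/(-218) + (-34 + 290*(1/287))) = 1/(-1/218 + (-34 + 290/287)) = 1/(-1/218 - 9468/287) = 1/(-2064311/62566) = -62566/2064311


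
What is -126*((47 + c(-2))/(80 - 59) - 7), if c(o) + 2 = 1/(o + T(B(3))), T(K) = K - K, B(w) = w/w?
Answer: 615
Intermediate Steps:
B(w) = 1
T(K) = 0
c(o) = -2 + 1/o (c(o) = -2 + 1/(o + 0) = -2 + 1/o)
-126*((47 + c(-2))/(80 - 59) - 7) = -126*((47 + (-2 + 1/(-2)))/(80 - 59) - 7) = -126*((47 + (-2 - ½))/21 - 7) = -126*((47 - 5/2)*(1/21) - 7) = -126*((89/2)*(1/21) - 7) = -126*(89/42 - 7) = -126*(-205/42) = 615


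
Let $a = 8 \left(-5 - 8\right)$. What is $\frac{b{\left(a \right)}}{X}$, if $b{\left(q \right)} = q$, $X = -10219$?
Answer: $\frac{104}{10219} \approx 0.010177$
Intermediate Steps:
$a = -104$ ($a = 8 \left(-13\right) = -104$)
$\frac{b{\left(a \right)}}{X} = - \frac{104}{-10219} = \left(-104\right) \left(- \frac{1}{10219}\right) = \frac{104}{10219}$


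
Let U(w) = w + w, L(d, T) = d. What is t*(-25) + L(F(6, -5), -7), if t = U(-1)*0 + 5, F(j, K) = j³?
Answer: 91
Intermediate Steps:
U(w) = 2*w
t = 5 (t = (2*(-1))*0 + 5 = -2*0 + 5 = 0 + 5 = 5)
t*(-25) + L(F(6, -5), -7) = 5*(-25) + 6³ = -125 + 216 = 91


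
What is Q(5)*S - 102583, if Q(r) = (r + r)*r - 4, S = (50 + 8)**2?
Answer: 52161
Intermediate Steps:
S = 3364 (S = 58**2 = 3364)
Q(r) = -4 + 2*r**2 (Q(r) = (2*r)*r - 4 = 2*r**2 - 4 = -4 + 2*r**2)
Q(5)*S - 102583 = (-4 + 2*5**2)*3364 - 102583 = (-4 + 2*25)*3364 - 102583 = (-4 + 50)*3364 - 102583 = 46*3364 - 102583 = 154744 - 102583 = 52161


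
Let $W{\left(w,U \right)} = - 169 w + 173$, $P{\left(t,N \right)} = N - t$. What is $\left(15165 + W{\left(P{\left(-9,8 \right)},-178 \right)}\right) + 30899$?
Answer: $43364$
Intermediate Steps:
$W{\left(w,U \right)} = 173 - 169 w$
$\left(15165 + W{\left(P{\left(-9,8 \right)},-178 \right)}\right) + 30899 = \left(15165 + \left(173 - 169 \left(8 - -9\right)\right)\right) + 30899 = \left(15165 + \left(173 - 169 \left(8 + 9\right)\right)\right) + 30899 = \left(15165 + \left(173 - 2873\right)\right) + 30899 = \left(15165 - 2700\right) + 30899 = 12465 + 30899 = 43364$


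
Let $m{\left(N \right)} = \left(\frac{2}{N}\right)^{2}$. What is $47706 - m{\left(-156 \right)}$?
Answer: $\frac{290243303}{6084} \approx 47706.0$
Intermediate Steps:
$m{\left(N \right)} = \frac{4}{N^{2}}$
$47706 - m{\left(-156 \right)} = 47706 - \frac{4}{24336} = 47706 - 4 \cdot \frac{1}{24336} = 47706 - \frac{1}{6084} = \frac{290243303}{6084}$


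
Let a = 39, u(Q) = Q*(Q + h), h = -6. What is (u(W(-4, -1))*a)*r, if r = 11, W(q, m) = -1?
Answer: 3003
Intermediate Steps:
u(Q) = Q*(-6 + Q) (u(Q) = Q*(Q - 6) = Q*(-6 + Q))
(u(W(-4, -1))*a)*r = (-(-6 - 1)*39)*11 = (-1*(-7)*39)*11 = (7*39)*11 = 273*11 = 3003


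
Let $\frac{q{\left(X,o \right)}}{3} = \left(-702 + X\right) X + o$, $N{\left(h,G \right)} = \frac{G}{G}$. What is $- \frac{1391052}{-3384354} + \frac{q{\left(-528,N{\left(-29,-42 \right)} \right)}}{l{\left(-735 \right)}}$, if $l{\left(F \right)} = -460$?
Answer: $- \frac{1098862475737}{259467140} \approx -4235.1$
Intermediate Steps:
$N{\left(h,G \right)} = 1$
$q{\left(X,o \right)} = 3 o + 3 X \left(-702 + X\right)$ ($q{\left(X,o \right)} = 3 \left(\left(-702 + X\right) X + o\right) = 3 \left(X \left(-702 + X\right) + o\right) = 3 \left(o + X \left(-702 + X\right)\right) = 3 o + 3 X \left(-702 + X\right)$)
$- \frac{1391052}{-3384354} + \frac{q{\left(-528,N{\left(-29,-42 \right)} \right)}}{l{\left(-735 \right)}} = - \frac{1391052}{-3384354} + \frac{\left(-2106\right) \left(-528\right) + 3 \cdot 1 + 3 \left(-528\right)^{2}}{-460} = \left(-1391052\right) \left(- \frac{1}{3384354}\right) + \left(1111968 + 3 + 3 \cdot 278784\right) \left(- \frac{1}{460}\right) = \frac{231842}{564059} + \left(1111968 + 3 + 836352\right) \left(- \frac{1}{460}\right) = \frac{231842}{564059} + 1948323 \left(- \frac{1}{460}\right) = \frac{231842}{564059} - \frac{1948323}{460} = - \frac{1098862475737}{259467140}$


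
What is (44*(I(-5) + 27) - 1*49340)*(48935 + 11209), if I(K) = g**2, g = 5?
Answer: -2829895488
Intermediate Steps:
I(K) = 25 (I(K) = 5**2 = 25)
(44*(I(-5) + 27) - 1*49340)*(48935 + 11209) = (44*(25 + 27) - 1*49340)*(48935 + 11209) = (44*52 - 49340)*60144 = (2288 - 49340)*60144 = -47052*60144 = -2829895488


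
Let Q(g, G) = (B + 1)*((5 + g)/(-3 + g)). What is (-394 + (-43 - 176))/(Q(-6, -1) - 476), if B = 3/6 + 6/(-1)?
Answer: 1226/953 ≈ 1.2865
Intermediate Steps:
B = -11/2 (B = 3*(1/6) + 6*(-1) = 1/2 - 6 = -11/2 ≈ -5.5000)
Q(g, G) = -9*(5 + g)/(2*(-3 + g)) (Q(g, G) = (-11/2 + 1)*((5 + g)/(-3 + g)) = -9*(5 + g)/(2*(-3 + g)))
(-394 + (-43 - 176))/(Q(-6, -1) - 476) = (-394 + (-43 - 176))/(9*(-5 - 1*(-6))/(2*(-3 - 6)) - 476) = (-394 - 219)/((9/2)*(-5 + 6)/(-9) - 476) = -613/((9/2)*(-1/9)*1 - 476) = -613/(-1/2 - 476) = -613/(-953/2) = -613*(-2/953) = 1226/953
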